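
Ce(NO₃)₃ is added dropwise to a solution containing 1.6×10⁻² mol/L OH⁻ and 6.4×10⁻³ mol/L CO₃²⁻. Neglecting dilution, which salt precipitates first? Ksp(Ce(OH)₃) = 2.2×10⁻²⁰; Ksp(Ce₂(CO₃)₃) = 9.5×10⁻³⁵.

Ce(OH)₃

Precipitation of each salt begins when its ion product equals Ksp.
For Ce(OH)₃: [Ce³⁺] = (Ksp/[OH⁻]^3) = 5.4×10⁻¹⁵ mol/L
For Ce₂(CO₃)₃: [Ce³⁺] = (Ksp/[CO₃²⁻]^3)^(1/2) = 1.9×10⁻¹⁴ mol/L
Since Ce(OH)₃ needs less Ce³⁺ to reach saturation, it precipitates first.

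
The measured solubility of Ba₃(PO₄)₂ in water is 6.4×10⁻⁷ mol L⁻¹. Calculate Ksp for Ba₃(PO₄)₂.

Ksp = 1.2×10⁻²⁹

Ba₃(PO₄)₂(s) ⇌ 3 Ba²⁺(aq) + 2 PO₄³⁻(aq)
Let s be the molar solubility. Then [Ba²⁺] = 3s and [PO₄³⁻] = 2s.
Ksp = [Ba²⁺]^3[PO₄³⁻]^2 = (3s)^3 · (2s)^2 = 108s^5
Ksp = 108 × (6.4×10⁻⁷)^5 = 1.2×10⁻²⁹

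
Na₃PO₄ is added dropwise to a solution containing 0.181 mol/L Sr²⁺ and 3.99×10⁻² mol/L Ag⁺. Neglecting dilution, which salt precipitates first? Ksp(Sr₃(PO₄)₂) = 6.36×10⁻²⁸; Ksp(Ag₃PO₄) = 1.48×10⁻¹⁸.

Ag₃PO₄

A salt starts to precipitate once the ion product Q reaches its Ksp.
For Sr₃(PO₄)₂: [PO₄³⁻] = (Ksp/[Sr²⁺]^3)^(1/2) = 3.27×10⁻¹³ mol/L
For Ag₃PO₄: [PO₄³⁻] = (Ksp/[Ag⁺]^3) = 2.33×10⁻¹⁴ mol/L
The smaller threshold [PO₄³⁻] is reached first, so Ag₃PO₄ precipitates first.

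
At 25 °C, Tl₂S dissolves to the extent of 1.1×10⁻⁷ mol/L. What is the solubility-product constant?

Tl₂S(s) ⇌ 2 Tl⁺(aq) + S²⁻(aq)
If s mol/L of Tl₂S dissolves, [Tl⁺] = 2s and [S²⁻] = s.
Ksp = [Tl⁺]^2[S²⁻] = (2s)^2 · s = 4s^3
Ksp = 4 × (1.1×10⁻⁷)^3 = 5.3×10⁻²¹

Ksp = 5.3×10⁻²¹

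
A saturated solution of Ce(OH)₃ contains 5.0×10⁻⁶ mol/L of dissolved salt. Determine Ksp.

Ksp = 1.7×10⁻²⁰

Ce(OH)₃(s) ⇌ Ce³⁺(aq) + 3 OH⁻(aq)
Let s be the molar solubility. Then [Ce³⁺] = s and [OH⁻] = 3s.
Ksp = [Ce³⁺][OH⁻]^3 = s · (3s)^3 = 27s^4
Ksp = 27 × (5.0×10⁻⁶)^4 = 1.7×10⁻²⁰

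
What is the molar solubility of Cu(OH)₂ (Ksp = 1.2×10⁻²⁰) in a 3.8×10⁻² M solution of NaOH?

8.3×10⁻¹⁸ M

Cu(OH)₂(s) ⇌ Cu²⁺(aq) + 2 OH⁻(aq)
OH⁻ is already present at 3.8×10⁻² M. If s mol/L of Cu(OH)₂ dissolves, [Cu²⁺] = s while [OH⁻] ≈ 3.8×10⁻² M.
Ksp = [Cu²⁺][OH⁻]^2 = s(3.8×10⁻²)^2
s = 1.2×10⁻²⁰ / (3.8×10⁻²)^2 = 8.3×10⁻¹⁸
s = 8.3×10⁻¹⁸ M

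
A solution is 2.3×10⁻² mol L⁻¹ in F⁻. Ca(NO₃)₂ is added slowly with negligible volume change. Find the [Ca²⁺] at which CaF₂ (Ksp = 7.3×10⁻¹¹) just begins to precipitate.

Precipitation of each salt begins when its ion product equals Ksp.
CaF₂(s) ⇌ Ca²⁺(aq) + 2 F⁻(aq)
Ksp = [Ca²⁺][F⁻]^2 = [Ca²⁺](2.3×10⁻²)^2
[Ca²⁺] = 7.3×10⁻¹¹ / (2.3×10⁻²)^2 = 1.4×10⁻⁷
[Ca²⁺] = 1.4×10⁻⁷ mol L⁻¹

1.4×10⁻⁷ M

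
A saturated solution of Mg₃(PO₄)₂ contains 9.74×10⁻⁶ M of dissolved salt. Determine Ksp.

Mg₃(PO₄)₂(s) ⇌ 3 Mg²⁺(aq) + 2 PO₄³⁻(aq)
If s mol/L of Mg₃(PO₄)₂ dissolves, [Mg²⁺] = 3s and [PO₄³⁻] = 2s.
Ksp = [Mg²⁺]^3[PO₄³⁻]^2 = (3s)^3 · (2s)^2 = 108s^5
Ksp = 108 × (9.74×10⁻⁶)^5 = 9.47×10⁻²⁴

Ksp = 9.47×10⁻²⁴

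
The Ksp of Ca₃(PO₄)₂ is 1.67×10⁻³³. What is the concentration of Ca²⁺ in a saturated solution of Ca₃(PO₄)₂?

Ca₃(PO₄)₂(s) ⇌ 3 Ca²⁺(aq) + 2 PO₄³⁻(aq)
With molar solubility s: [Ca²⁺] = 3s, [PO₄³⁻] = 2s.
Ksp = [Ca²⁺]^3[PO₄³⁻]^2 = (3s)^3 · (2s)^2 = 108s^5 = 1.67×10⁻³³
s = 1.09×10⁻⁷ mol/L
[Ca²⁺] = 3s = 3.27×10⁻⁷ mol/L

3.27×10⁻⁷ M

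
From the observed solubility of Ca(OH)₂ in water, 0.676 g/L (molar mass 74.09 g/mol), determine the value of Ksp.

Ksp = 3.04×10⁻⁶

s = (0.676 g L⁻¹)/(74.09 g mol⁻¹) = 9.1240×10⁻³ M
Ca(OH)₂(s) ⇌ Ca²⁺(aq) + 2 OH⁻(aq)
If s mol/L of Ca(OH)₂ dissolves, [Ca²⁺] = s and [OH⁻] = 2s.
Ksp = [Ca²⁺][OH⁻]^2 = s · (2s)^2 = 4s^3
Ksp = 4 × (9.1240×10⁻³)^3 = 3.04×10⁻⁶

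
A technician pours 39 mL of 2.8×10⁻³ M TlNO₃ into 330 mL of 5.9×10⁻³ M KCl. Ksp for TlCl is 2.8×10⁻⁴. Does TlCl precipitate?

After mixing, V = 39 mL + 330 mL = 369 mL.
[Tl⁺] = (2.8×10⁻³)(39)/369 = 3.0×10⁻⁴ M
[Cl⁻] = (5.9×10⁻³)(330)/369 = 5.3×10⁻³ M
Q = [Tl⁺][Cl⁻] = 1.6×10⁻⁶
Q = 1.6×10⁻⁶ < Ksp = 2.8×10⁻⁴, so the solution is unsaturated and no precipitate forms.

No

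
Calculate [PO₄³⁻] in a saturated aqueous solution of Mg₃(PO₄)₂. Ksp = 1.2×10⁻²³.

Mg₃(PO₄)₂(s) ⇌ 3 Mg²⁺(aq) + 2 PO₄³⁻(aq)
Let s be the molar solubility. Then [Mg²⁺] = 3s and [PO₄³⁻] = 2s.
Ksp = [Mg²⁺]^3[PO₄³⁻]^2 = (3s)^3 · (2s)^2 = 108s^5 = 1.2×10⁻²³
s = 1.0×10⁻⁵ mol L⁻¹
[PO₄³⁻] = 2s = 2.0×10⁻⁵ mol L⁻¹

2.0×10⁻⁵ M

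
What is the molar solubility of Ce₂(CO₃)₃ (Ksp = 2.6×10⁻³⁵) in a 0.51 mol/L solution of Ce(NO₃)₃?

Ce₂(CO₃)₃(s) ⇌ 2 Ce³⁺(aq) + 3 CO₃²⁻(aq)
Let s be the solubility of Ce₂(CO₃)₃ here. The common ion gives [Ce³⁺] ≈ 0.51 mol/L, and [CO₃²⁻] = 3s.
Ksp = [Ce³⁺]^2[CO₃²⁻]^3 = (0.51)^2(3s)^3
(3s)^3 = 2.6×10⁻³⁵ / (0.51)^2 = 1.0×10⁻³⁴
s = 1.5×10⁻¹² mol/L

1.5×10⁻¹² M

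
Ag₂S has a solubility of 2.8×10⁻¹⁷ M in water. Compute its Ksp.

Ag₂S(s) ⇌ 2 Ag⁺(aq) + S²⁻(aq)
For each mole of Ag₂S that dissolves per liter, [Ag⁺] = 2s and [S²⁻] = s; let s denote this solubility.
Ksp = [Ag⁺]^2[S²⁻] = (2s)^2 · s = 4s^3
Ksp = 4 × (2.8×10⁻¹⁷)^3 = 8.8×10⁻⁵⁰

Ksp = 8.8×10⁻⁵⁰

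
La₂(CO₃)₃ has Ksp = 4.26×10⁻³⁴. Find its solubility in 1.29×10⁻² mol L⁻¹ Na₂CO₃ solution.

La₂(CO₃)₃(s) ⇌ 2 La³⁺(aq) + 3 CO₃²⁻(aq)
With CO₃²⁻ already at 1.29×10⁻² mol L⁻¹ and s small, take [CO₃²⁻] ≈ 1.29×10⁻² mol L⁻¹ and [La³⁺] = 2s.
Ksp = [La³⁺]^2[CO₃²⁻]^3 = (2s)^2(1.29×10⁻²)^3
(2s)^2 = 4.26×10⁻³⁴ / (1.29×10⁻²)^3 = 1.98×10⁻²⁸
s = 7.04×10⁻¹⁵ mol L⁻¹

7.04×10⁻¹⁵ M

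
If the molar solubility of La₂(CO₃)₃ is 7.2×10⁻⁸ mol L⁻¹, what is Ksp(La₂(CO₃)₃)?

La₂(CO₃)₃(s) ⇌ 2 La³⁺(aq) + 3 CO₃²⁻(aq)
For each mole of La₂(CO₃)₃ that dissolves per liter, [La³⁺] = 2s and [CO₃²⁻] = 3s; let s denote this solubility.
Ksp = [La³⁺]^2[CO₃²⁻]^3 = (2s)^2 · (3s)^3 = 108s^5
Ksp = 108 × (7.2×10⁻⁸)^5 = 2.1×10⁻³⁴

Ksp = 2.1×10⁻³⁴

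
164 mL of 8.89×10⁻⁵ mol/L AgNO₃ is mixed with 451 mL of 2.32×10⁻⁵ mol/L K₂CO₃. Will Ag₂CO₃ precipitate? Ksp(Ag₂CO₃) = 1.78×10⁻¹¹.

No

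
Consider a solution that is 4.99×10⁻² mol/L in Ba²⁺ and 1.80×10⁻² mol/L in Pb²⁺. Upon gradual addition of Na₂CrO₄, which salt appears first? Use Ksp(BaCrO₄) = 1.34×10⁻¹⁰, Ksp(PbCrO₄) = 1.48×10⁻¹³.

Each salt precipitates once Q = Ksp for that salt.
For BaCrO₄: [CrO₄²⁻] = (Ksp/[Ba²⁺]) = 2.69×10⁻⁹ mol/L
For PbCrO₄: [CrO₄²⁻] = (Ksp/[Pb²⁺]) = 8.22×10⁻¹² mol/L
PbCrO₄ requires the lower [CrO₄²⁻], so it precipitates first.

PbCrO₄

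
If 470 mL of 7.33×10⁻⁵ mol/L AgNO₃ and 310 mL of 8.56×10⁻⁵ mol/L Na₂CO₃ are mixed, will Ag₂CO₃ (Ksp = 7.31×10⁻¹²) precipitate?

No

After mixing, V = 470 mL + 310 mL = 780 mL.
[Ag⁺] = (7.33×10⁻⁵)(470)/780 = 4.42×10⁻⁵ mol/L
[CO₃²⁻] = (8.56×10⁻⁵)(310)/780 = 3.40×10⁻⁵ mol/L
Q = [Ag⁺]^2[CO₃²⁻] = 6.64×10⁻¹⁴
Q < Ksp (6.64×10⁻¹⁴ vs 7.31×10⁻¹²); the solution remains unsaturated and no precipitate forms.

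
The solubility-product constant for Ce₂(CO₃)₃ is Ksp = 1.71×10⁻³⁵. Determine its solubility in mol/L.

4.36×10⁻⁸ M

Ce₂(CO₃)₃(s) ⇌ 2 Ce³⁺(aq) + 3 CO₃²⁻(aq)
Call the molar solubility s, so that [Ce³⁺] = 2s and [CO₃²⁻] = 3s.
Ksp = [Ce³⁺]^2[CO₃²⁻]^3 = (2s)^2 · (3s)^3 = 108s^5
108s^5 = 1.71×10⁻³⁵  ⇒  s^5 = 1.58×10⁻³⁷
s = (1.58×10⁻³⁷)^(1/5) = 4.36×10⁻⁸ mol L⁻¹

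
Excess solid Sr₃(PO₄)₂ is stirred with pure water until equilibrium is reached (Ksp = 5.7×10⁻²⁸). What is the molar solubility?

Sr₃(PO₄)₂(s) ⇌ 3 Sr²⁺(aq) + 2 PO₄³⁻(aq)
Let s be the molar solubility. Then [Sr²⁺] = 3s and [PO₄³⁻] = 2s.
Ksp = [Sr²⁺]^3[PO₄³⁻]^2 = (3s)^3 · (2s)^2 = 108s^5
108s^5 = 5.7×10⁻²⁸  ⇒  s^5 = 5.3×10⁻³⁰
Taking the 5th root, s = 1.4×10⁻⁶ mol/L.

1.4×10⁻⁶ M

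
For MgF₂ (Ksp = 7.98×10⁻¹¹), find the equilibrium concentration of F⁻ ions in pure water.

5.42×10⁻⁴ M

MgF₂(s) ⇌ Mg²⁺(aq) + 2 F⁻(aq)
For each mole of MgF₂ that dissolves per liter, [Mg²⁺] = s and [F⁻] = 2s; let s denote this solubility.
Ksp = [Mg²⁺][F⁻]^2 = s · (2s)^2 = 4s^3 = 7.98×10⁻¹¹
s = 2.71×10⁻⁴ mol L⁻¹
[F⁻] = 2s = 5.42×10⁻⁴ mol L⁻¹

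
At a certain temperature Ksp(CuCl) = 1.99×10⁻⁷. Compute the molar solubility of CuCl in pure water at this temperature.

CuCl(s) ⇌ Cu⁺(aq) + Cl⁻(aq)
With molar solubility s: [Cu⁺] = s, [Cl⁻] = s.
Ksp = [Cu⁺][Cl⁻] = s · s = s^2
s^2 = 1.99×10⁻⁷
s = (1.99×10⁻⁷)^(1/2) = 4.46×10⁻⁴ mol L⁻¹

4.46×10⁻⁴ M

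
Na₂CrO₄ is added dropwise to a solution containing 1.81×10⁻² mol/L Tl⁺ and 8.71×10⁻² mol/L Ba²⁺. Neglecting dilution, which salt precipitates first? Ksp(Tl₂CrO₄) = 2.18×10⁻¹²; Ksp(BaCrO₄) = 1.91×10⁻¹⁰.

Precipitation begins when Q = Ksp.
For Tl₂CrO₄: [CrO₄²⁻] = (Ksp/[Tl⁺]^2) = 6.65×10⁻⁹ mol/L
For BaCrO₄: [CrO₄²⁻] = (Ksp/[Ba²⁺]) = 2.19×10⁻⁹ mol/L
Since BaCrO₄ needs less CrO₄²⁻ to reach saturation, it precipitates first.

BaCrO₄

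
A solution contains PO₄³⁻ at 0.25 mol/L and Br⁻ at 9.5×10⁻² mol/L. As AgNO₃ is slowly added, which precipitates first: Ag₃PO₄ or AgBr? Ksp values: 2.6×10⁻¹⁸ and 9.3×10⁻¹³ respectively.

AgBr

A salt starts to precipitate once the ion product Q reaches its Ksp.
For Ag₃PO₄: [Ag⁺] = (Ksp/[PO₄³⁻])^(1/3) = 2.2×10⁻⁶ mol/L
For AgBr: [Ag⁺] = (Ksp/[Br⁻]) = 9.8×10⁻¹² mol/L
Since AgBr needs less Ag⁺ to reach saturation, it precipitates first.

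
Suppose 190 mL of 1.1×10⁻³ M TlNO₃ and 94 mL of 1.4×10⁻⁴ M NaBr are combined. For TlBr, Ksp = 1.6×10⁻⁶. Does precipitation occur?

The combined volume is 284 mL.
[Tl⁺] = (1.1×10⁻³)(190)/284 = 7.4×10⁻⁴ M
[Br⁻] = (1.4×10⁻⁴)(94)/284 = 4.6×10⁻⁵ M
Q = [Tl⁺][Br⁻] = 3.4×10⁻⁸
Since Q (3.4×10⁻⁸) is less than Ksp (1.6×10⁻⁶), no TlBr precipitates.

No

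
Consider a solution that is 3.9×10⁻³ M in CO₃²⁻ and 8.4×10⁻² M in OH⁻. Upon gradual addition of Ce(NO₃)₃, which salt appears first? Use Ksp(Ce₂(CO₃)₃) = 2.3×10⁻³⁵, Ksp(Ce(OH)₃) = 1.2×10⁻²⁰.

Ce(OH)₃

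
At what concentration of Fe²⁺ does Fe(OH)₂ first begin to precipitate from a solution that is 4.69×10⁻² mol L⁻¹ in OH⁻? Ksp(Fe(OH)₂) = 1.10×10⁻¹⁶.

Precipitation of each salt begins when its ion product equals Ksp.
Fe(OH)₂(s) ⇌ Fe²⁺(aq) + 2 OH⁻(aq)
Ksp = [Fe²⁺][OH⁻]^2 = [Fe²⁺](4.69×10⁻²)^2
[Fe²⁺] = 1.10×10⁻¹⁶ / (4.69×10⁻²)^2 = 5.00×10⁻¹⁴
[Fe²⁺] = 5.00×10⁻¹⁴ mol L⁻¹

5.00×10⁻¹⁴ M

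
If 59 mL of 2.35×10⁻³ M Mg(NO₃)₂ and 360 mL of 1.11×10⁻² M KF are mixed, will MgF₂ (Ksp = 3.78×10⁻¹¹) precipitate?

After mixing, V = 59 mL + 360 mL = 419 mL.
[Mg²⁺] = (2.35×10⁻³)(59)/419 = 3.31×10⁻⁴ M
[F⁻] = (1.11×10⁻²)(360)/419 = 9.54×10⁻³ M
Q = [Mg²⁺][F⁻]^2 = 3.01×10⁻⁸
Since Q (3.01×10⁻⁸) exceeds Ksp (3.78×10⁻¹¹), MgF₂ will precipitate.

Yes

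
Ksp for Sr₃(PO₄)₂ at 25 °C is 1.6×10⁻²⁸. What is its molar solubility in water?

Sr₃(PO₄)₂(s) ⇌ 3 Sr²⁺(aq) + 2 PO₄³⁻(aq)
Let s be the molar solubility. Then [Sr²⁺] = 3s and [PO₄³⁻] = 2s.
Ksp = [Sr²⁺]^3[PO₄³⁻]^2 = (3s)^3 · (2s)^2 = 108s^5
108s^5 = 1.6×10⁻²⁸  ⇒  s^5 = 1.5×10⁻³⁰
s = (1.5×10⁻³⁰)^(1/5) = 1.1×10⁻⁶ M

1.1×10⁻⁶ M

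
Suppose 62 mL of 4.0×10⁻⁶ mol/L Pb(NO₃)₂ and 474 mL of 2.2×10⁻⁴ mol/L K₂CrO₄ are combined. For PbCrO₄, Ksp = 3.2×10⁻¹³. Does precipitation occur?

Yes

The combined volume is 536 mL.
[Pb²⁺] = (4.0×10⁻⁶)(62)/536 = 4.6×10⁻⁷ mol/L
[CrO₄²⁻] = (2.2×10⁻⁴)(474)/536 = 1.9×10⁻⁴ mol/L
Q = [Pb²⁺][CrO₄²⁻] = 9.0×10⁻¹¹
Because Q > Ksp (9.0×10⁻¹¹ vs 3.2×10⁻¹³), a precipitate of PbCrO₄ forms.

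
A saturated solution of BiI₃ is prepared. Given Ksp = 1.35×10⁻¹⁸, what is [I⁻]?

4.49×10⁻⁵ M

BiI₃(s) ⇌ Bi³⁺(aq) + 3 I⁻(aq)
For each mole of BiI₃ that dissolves per liter, [Bi³⁺] = s and [I⁻] = 3s; let s denote this solubility.
Ksp = [Bi³⁺][I⁻]^3 = s · (3s)^3 = 27s^4 = 1.35×10⁻¹⁸
s = 1.50×10⁻⁵ mol/L
[I⁻] = 3s = 4.49×10⁻⁵ mol/L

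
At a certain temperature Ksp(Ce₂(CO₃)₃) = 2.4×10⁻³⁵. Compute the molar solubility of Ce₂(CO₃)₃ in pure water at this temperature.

4.7×10⁻⁸ M

Ce₂(CO₃)₃(s) ⇌ 2 Ce³⁺(aq) + 3 CO₃²⁻(aq)
For each mole of Ce₂(CO₃)₃ that dissolves per liter, [Ce³⁺] = 2s and [CO₃²⁻] = 3s; let s denote this solubility.
Ksp = [Ce³⁺]^2[CO₃²⁻]^3 = (2s)^2 · (3s)^3 = 108s^5
108s^5 = 2.4×10⁻³⁵  ⇒  s^5 = 2.2×10⁻³⁷
s = (2.2×10⁻³⁷)^(1/5) = 4.7×10⁻⁸ mol L⁻¹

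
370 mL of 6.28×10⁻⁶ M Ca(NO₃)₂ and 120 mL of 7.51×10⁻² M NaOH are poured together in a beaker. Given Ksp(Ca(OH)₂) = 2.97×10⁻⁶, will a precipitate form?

The combined volume is 490 mL.
[Ca²⁺] = (6.28×10⁻⁶)(370)/490 = 4.74×10⁻⁶ M
[OH⁻] = (7.51×10⁻²)(120)/490 = 1.84×10⁻² M
Q = [Ca²⁺][OH⁻]^2 = 1.60×10⁻⁹
Since Q (1.60×10⁻⁹) is less than Ksp (2.97×10⁻⁶), no Ca(OH)₂ precipitates.

No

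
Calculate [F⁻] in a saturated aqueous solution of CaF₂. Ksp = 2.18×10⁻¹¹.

CaF₂(s) ⇌ Ca²⁺(aq) + 2 F⁻(aq)
Call the molar solubility s, so that [Ca²⁺] = s and [F⁻] = 2s.
Ksp = [Ca²⁺][F⁻]^2 = s · (2s)^2 = 4s^3 = 2.18×10⁻¹¹
s = 1.76×10⁻⁴ mol L⁻¹
[F⁻] = 2s = 3.52×10⁻⁴ mol L⁻¹

3.52×10⁻⁴ M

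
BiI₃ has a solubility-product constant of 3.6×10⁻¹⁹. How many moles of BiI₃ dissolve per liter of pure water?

1.1×10⁻⁵ M

BiI₃(s) ⇌ Bi³⁺(aq) + 3 I⁻(aq)
For each mole of BiI₃ that dissolves per liter, [Bi³⁺] = s and [I⁻] = 3s; let s denote this solubility.
Ksp = [Bi³⁺][I⁻]^3 = s · (3s)^3 = 27s^4
27s^4 = 3.6×10⁻¹⁹  ⇒  s^4 = 1.3×10⁻²⁰
s = (1.3×10⁻²⁰)^(1/4) = 1.1×10⁻⁵ mol/L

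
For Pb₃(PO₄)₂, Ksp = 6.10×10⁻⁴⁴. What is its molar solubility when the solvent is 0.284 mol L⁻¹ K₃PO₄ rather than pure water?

Pb₃(PO₄)₂(s) ⇌ 3 Pb²⁺(aq) + 2 PO₄³⁻(aq)
The solution already contains PO₄³⁻ at 0.284 mol L⁻¹. Let s be the molar solubility of Pb₃(PO₄)₂.
[PO₄³⁻] ≈ 0.284 mol L⁻¹ (common ion dominates); [Pb²⁺] = 3s.
Ksp = [Pb²⁺]^3[PO₄³⁻]^2 = (3s)^3(0.284)^2
(3s)^3 = 6.10×10⁻⁴⁴ / (0.284)^2 = 7.56×10⁻⁴³
s = 3.04×10⁻¹⁵ mol L⁻¹

3.04×10⁻¹⁵ M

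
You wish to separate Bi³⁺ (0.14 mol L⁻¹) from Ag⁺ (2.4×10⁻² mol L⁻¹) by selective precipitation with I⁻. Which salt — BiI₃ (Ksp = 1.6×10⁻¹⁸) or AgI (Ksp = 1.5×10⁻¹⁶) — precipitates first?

A salt starts to precipitate once the ion product Q reaches its Ksp.
For BiI₃: [I⁻] = (Ksp/[Bi³⁺])^(1/3) = 2.3×10⁻⁶ mol L⁻¹
For AgI: [I⁻] = (Ksp/[Ag⁺]) = 6.3×10⁻¹⁵ mol L⁻¹
The smaller threshold [I⁻] is reached first, so AgI precipitates first.

AgI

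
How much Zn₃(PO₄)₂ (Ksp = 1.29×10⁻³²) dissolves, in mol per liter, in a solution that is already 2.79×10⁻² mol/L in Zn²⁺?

1.22×10⁻¹⁴ M

Zn₃(PO₄)₂(s) ⇌ 3 Zn²⁺(aq) + 2 PO₄³⁻(aq)
Zn²⁺ is already present at 2.79×10⁻² mol/L. If s mol/L of Zn₃(PO₄)₂ dissolves, [PO₄³⁻] = 2s while [Zn²⁺] ≈ 2.79×10⁻² mol/L.
Ksp = [Zn²⁺]^3[PO₄³⁻]^2 = (2.79×10⁻²)^3(2s)^2
(2s)^2 = 1.29×10⁻³² / (2.79×10⁻²)^3 = 5.94×10⁻²⁸
s = 1.22×10⁻¹⁴ mol/L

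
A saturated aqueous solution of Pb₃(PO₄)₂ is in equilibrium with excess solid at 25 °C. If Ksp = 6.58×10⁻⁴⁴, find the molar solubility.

9.06×10⁻¹⁰ M

Pb₃(PO₄)₂(s) ⇌ 3 Pb²⁺(aq) + 2 PO₄³⁻(aq)
If s mol/L of Pb₃(PO₄)₂ dissolves, [Pb²⁺] = 3s and [PO₄³⁻] = 2s.
Ksp = [Pb²⁺]^3[PO₄³⁻]^2 = (3s)^3 · (2s)^2 = 108s^5
108s^5 = 6.58×10⁻⁴⁴  ⇒  s^5 = 6.09×10⁻⁴⁶
s = (6.09×10⁻⁴⁶)^(1/5) = 9.06×10⁻¹⁰ mol/L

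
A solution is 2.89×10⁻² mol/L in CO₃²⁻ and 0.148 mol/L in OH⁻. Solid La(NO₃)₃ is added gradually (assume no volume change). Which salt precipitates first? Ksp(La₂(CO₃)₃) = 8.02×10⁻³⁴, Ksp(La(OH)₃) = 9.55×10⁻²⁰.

La(OH)₃

Precipitation of each salt begins when its ion product equals Ksp.
For La₂(CO₃)₃: [La³⁺] = (Ksp/[CO₃²⁻]^3)^(1/2) = 5.76×10⁻¹⁵ mol/L
For La(OH)₃: [La³⁺] = (Ksp/[OH⁻]^3) = 2.95×10⁻¹⁷ mol/L
The smaller threshold [La³⁺] is reached first, so La(OH)₃ precipitates first.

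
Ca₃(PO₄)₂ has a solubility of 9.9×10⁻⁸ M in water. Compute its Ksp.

Ksp = 1.0×10⁻³³

Ca₃(PO₄)₂(s) ⇌ 3 Ca²⁺(aq) + 2 PO₄³⁻(aq)
Let s be the molar solubility. Then [Ca²⁺] = 3s and [PO₄³⁻] = 2s.
Ksp = [Ca²⁺]^3[PO₄³⁻]^2 = (3s)^3 · (2s)^2 = 108s^5
Ksp = 108 × (9.9×10⁻⁸)^5 = 1.0×10⁻³³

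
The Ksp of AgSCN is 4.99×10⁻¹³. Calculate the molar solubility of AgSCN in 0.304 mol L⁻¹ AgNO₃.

1.64×10⁻¹² M

AgSCN(s) ⇌ Ag⁺(aq) + SCN⁻(aq)
Ag⁺ is already present at 0.304 mol L⁻¹. If s mol/L of AgSCN dissolves, [SCN⁻] = s while [Ag⁺] ≈ 0.304 mol L⁻¹.
Ksp = [Ag⁺][SCN⁻] = (0.304)s
s = 4.99×10⁻¹³ / (0.304) = 1.64×10⁻¹²
s = 1.64×10⁻¹² mol L⁻¹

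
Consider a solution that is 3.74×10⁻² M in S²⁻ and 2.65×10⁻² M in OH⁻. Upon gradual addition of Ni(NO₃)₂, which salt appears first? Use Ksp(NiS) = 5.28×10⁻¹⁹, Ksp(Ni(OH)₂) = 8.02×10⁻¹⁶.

Precipitation of each salt begins when its ion product equals Ksp.
For NiS: [Ni²⁺] = (Ksp/[S²⁻]) = 1.41×10⁻¹⁷ M
For Ni(OH)₂: [Ni²⁺] = (Ksp/[OH⁻]^2) = 1.14×10⁻¹² M
The smaller threshold [Ni²⁺] is reached first, so NiS precipitates first.

NiS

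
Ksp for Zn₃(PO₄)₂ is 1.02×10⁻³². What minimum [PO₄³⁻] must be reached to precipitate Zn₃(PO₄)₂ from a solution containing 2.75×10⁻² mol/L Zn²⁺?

The threshold for precipitation is Q = Ksp.
Zn₃(PO₄)₂(s) ⇌ 3 Zn²⁺(aq) + 2 PO₄³⁻(aq)
Ksp = [Zn²⁺]^3[PO₄³⁻]^2 = [PO₄³⁻]^2(2.75×10⁻²)^3
[PO₄³⁻]^2 = 1.02×10⁻³² / (2.75×10⁻²)^3 = 4.90×10⁻²⁸
[PO₄³⁻] = 2.21×10⁻¹⁴ mol/L

2.21×10⁻¹⁴ M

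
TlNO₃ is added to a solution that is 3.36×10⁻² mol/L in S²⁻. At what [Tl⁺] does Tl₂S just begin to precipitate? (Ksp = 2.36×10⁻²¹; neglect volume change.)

2.65×10⁻¹⁰ M

The threshold for precipitation is Q = Ksp.
Tl₂S(s) ⇌ 2 Tl⁺(aq) + S²⁻(aq)
Ksp = [Tl⁺]^2[S²⁻] = [Tl⁺]^2(3.36×10⁻²)
[Tl⁺]^2 = 2.36×10⁻²¹ / (3.36×10⁻²) = 7.02×10⁻²⁰
[Tl⁺] = 2.65×10⁻¹⁰ mol/L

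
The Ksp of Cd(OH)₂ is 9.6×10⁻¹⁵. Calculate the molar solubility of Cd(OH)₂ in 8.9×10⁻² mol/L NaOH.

Cd(OH)₂(s) ⇌ Cd²⁺(aq) + 2 OH⁻(aq)
With OH⁻ already at 8.9×10⁻² mol/L and s small, take [OH⁻] ≈ 8.9×10⁻² mol/L and [Cd²⁺] = s.
Ksp = [Cd²⁺][OH⁻]^2 = s(8.9×10⁻²)^2
s = 9.6×10⁻¹⁵ / (8.9×10⁻²)^2 = 1.2×10⁻¹²
s = 1.2×10⁻¹² mol/L

1.2×10⁻¹² M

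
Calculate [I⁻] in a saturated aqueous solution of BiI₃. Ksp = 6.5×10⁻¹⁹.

BiI₃(s) ⇌ Bi³⁺(aq) + 3 I⁻(aq)
For each mole of BiI₃ that dissolves per liter, [Bi³⁺] = s and [I⁻] = 3s; let s denote this solubility.
Ksp = [Bi³⁺][I⁻]^3 = s · (3s)^3 = 27s^4 = 6.5×10⁻¹⁹
s = 1.2×10⁻⁵ mol L⁻¹
[I⁻] = 3s = 3.7×10⁻⁵ mol L⁻¹

3.7×10⁻⁵ M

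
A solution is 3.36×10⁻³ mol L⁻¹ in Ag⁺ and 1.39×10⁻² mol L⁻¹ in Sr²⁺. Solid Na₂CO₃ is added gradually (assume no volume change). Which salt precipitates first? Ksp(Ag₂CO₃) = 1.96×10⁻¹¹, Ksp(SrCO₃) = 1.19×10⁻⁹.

A salt starts to precipitate once the ion product Q reaches its Ksp.
For Ag₂CO₃: [CO₃²⁻] = (Ksp/[Ag⁺]^2) = 1.74×10⁻⁶ mol L⁻¹
For SrCO₃: [CO₃²⁻] = (Ksp/[Sr²⁺]) = 8.56×10⁻⁸ mol L⁻¹
The smaller threshold [CO₃²⁻] is reached first, so SrCO₃ precipitates first.

SrCO₃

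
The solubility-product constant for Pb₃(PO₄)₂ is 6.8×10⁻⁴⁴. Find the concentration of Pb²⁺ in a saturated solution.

2.7×10⁻⁹ M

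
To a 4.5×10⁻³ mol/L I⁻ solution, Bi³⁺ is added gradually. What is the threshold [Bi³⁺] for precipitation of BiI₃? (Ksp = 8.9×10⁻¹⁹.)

9.8×10⁻¹² M

Each salt precipitates once Q = Ksp for that salt.
BiI₃(s) ⇌ Bi³⁺(aq) + 3 I⁻(aq)
Ksp = [Bi³⁺][I⁻]^3 = [Bi³⁺](4.5×10⁻³)^3
[Bi³⁺] = 8.9×10⁻¹⁹ / (4.5×10⁻³)^3 = 9.8×10⁻¹²
[Bi³⁺] = 9.8×10⁻¹² mol/L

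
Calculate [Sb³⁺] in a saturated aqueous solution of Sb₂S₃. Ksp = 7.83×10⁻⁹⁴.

1.88×10⁻¹⁹ M

Sb₂S₃(s) ⇌ 2 Sb³⁺(aq) + 3 S²⁻(aq)
If s mol/L of Sb₂S₃ dissolves, [Sb³⁺] = 2s and [S²⁻] = 3s.
Ksp = [Sb³⁺]^2[S²⁻]^3 = (2s)^2 · (3s)^3 = 108s^5 = 7.83×10⁻⁹⁴
s = 9.38×10⁻²⁰ mol/L
[Sb³⁺] = 2s = 1.88×10⁻¹⁹ mol/L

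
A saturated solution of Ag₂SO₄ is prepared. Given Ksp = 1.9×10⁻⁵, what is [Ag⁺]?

Ag₂SO₄(s) ⇌ 2 Ag⁺(aq) + SO₄²⁻(aq)
With molar solubility s: [Ag⁺] = 2s, [SO₄²⁻] = s.
Ksp = [Ag⁺]^2[SO₄²⁻] = (2s)^2 · s = 4s^3 = 1.9×10⁻⁵
s = 1.7×10⁻² mol L⁻¹
[Ag⁺] = 2s = 3.4×10⁻² mol L⁻¹

3.4×10⁻² M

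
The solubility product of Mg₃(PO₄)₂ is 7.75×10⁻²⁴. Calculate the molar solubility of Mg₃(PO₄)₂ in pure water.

Mg₃(PO₄)₂(s) ⇌ 3 Mg²⁺(aq) + 2 PO₄³⁻(aq)
With molar solubility s: [Mg²⁺] = 3s, [PO₄³⁻] = 2s.
Ksp = [Mg²⁺]^3[PO₄³⁻]^2 = (3s)^3 · (2s)^2 = 108s^5
108s^5 = 7.75×10⁻²⁴  ⇒  s^5 = 7.18×10⁻²⁶
Taking the 5th root, s = 9.36×10⁻⁶ M.

9.36×10⁻⁶ M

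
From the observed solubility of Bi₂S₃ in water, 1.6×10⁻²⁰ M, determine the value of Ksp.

Bi₂S₃(s) ⇌ 2 Bi³⁺(aq) + 3 S²⁻(aq)
Call the molar solubility s, so that [Bi³⁺] = 2s and [S²⁻] = 3s.
Ksp = [Bi³⁺]^2[S²⁻]^3 = (2s)^2 · (3s)^3 = 108s^5
Ksp = 108 × (1.6×10⁻²⁰)^5 = 1.1×10⁻⁹⁷

Ksp = 1.1×10⁻⁹⁷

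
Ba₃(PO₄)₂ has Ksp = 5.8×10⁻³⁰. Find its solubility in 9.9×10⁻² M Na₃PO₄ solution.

Ba₃(PO₄)₂(s) ⇌ 3 Ba²⁺(aq) + 2 PO₄³⁻(aq)
With PO₄³⁻ already at 9.9×10⁻² M and s small, take [PO₄³⁻] ≈ 9.9×10⁻² M and [Ba²⁺] = 3s.
Ksp = [Ba²⁺]^3[PO₄³⁻]^2 = (3s)^3(9.9×10⁻²)^2
(3s)^3 = 5.8×10⁻³⁰ / (9.9×10⁻²)^2 = 5.9×10⁻²⁸
s = 2.8×10⁻¹⁰ M

2.8×10⁻¹⁰ M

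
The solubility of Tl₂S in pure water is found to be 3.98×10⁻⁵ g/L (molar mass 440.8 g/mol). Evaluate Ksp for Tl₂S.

s = (3.98×10⁻⁵ g L⁻¹)/(440.8 g mol⁻¹) = 9.0290×10⁻⁸ M
Tl₂S(s) ⇌ 2 Tl⁺(aq) + S²⁻(aq)
Let s be the molar solubility. Then [Tl⁺] = 2s and [S²⁻] = s.
Ksp = [Tl⁺]^2[S²⁻] = (2s)^2 · s = 4s^3
Ksp = 4 × (9.0290×10⁻⁸)^3 = 2.94×10⁻²¹

Ksp = 2.94×10⁻²¹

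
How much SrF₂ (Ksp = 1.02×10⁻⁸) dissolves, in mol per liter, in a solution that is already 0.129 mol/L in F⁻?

6.13×10⁻⁷ M

SrF₂(s) ⇌ Sr²⁺(aq) + 2 F⁻(aq)
Let s be the solubility of SrF₂ here. The common ion gives [F⁻] ≈ 0.129 mol/L, and [Sr²⁺] = s.
Ksp = [Sr²⁺][F⁻]^2 = s(0.129)^2
s = 1.02×10⁻⁸ / (0.129)^2 = 6.13×10⁻⁷
s = 6.13×10⁻⁷ mol/L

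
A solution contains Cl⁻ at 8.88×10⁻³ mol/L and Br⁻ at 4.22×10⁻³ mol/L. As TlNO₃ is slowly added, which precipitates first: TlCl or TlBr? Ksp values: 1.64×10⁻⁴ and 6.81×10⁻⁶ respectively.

TlBr

Precipitation begins when Q = Ksp.
For TlCl: [Tl⁺] = (Ksp/[Cl⁻]) = 1.85×10⁻² mol/L
For TlBr: [Tl⁺] = (Ksp/[Br⁻]) = 1.61×10⁻³ mol/L
TlBr requires the lower [Tl⁺], so it precipitates first.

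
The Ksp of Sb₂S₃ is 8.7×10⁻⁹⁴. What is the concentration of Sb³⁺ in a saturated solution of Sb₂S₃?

1.9×10⁻¹⁹ M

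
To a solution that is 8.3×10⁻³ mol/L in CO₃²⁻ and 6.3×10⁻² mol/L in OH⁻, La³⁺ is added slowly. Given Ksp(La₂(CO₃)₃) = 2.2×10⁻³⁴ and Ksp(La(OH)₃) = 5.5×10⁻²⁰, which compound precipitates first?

La(OH)₃

Precipitation of each salt begins when its ion product equals Ksp.
For La₂(CO₃)₃: [La³⁺] = (Ksp/[CO₃²⁻]^3)^(1/2) = 2.0×10⁻¹⁴ mol/L
For La(OH)₃: [La³⁺] = (Ksp/[OH⁻]^3) = 2.2×10⁻¹⁶ mol/L
La(OH)₃ requires the lower [La³⁺], so it precipitates first.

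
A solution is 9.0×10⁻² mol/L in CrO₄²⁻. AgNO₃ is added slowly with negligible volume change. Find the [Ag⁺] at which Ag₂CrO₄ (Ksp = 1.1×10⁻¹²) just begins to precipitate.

3.5×10⁻⁶ M

Precipitation of each salt begins when its ion product equals Ksp.
Ag₂CrO₄(s) ⇌ 2 Ag⁺(aq) + CrO₄²⁻(aq)
Ksp = [Ag⁺]^2[CrO₄²⁻] = [Ag⁺]^2(9.0×10⁻²)
[Ag⁺]^2 = 1.1×10⁻¹² / (9.0×10⁻²) = 1.2×10⁻¹¹
[Ag⁺] = 3.5×10⁻⁶ mol/L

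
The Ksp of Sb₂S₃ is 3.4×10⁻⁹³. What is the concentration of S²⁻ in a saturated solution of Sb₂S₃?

3.8×10⁻¹⁹ M

Sb₂S₃(s) ⇌ 2 Sb³⁺(aq) + 3 S²⁻(aq)
Let s be the molar solubility. Then [Sb³⁺] = 2s and [S²⁻] = 3s.
Ksp = [Sb³⁺]^2[S²⁻]^3 = (2s)^2 · (3s)^3 = 108s^5 = 3.4×10⁻⁹³
s = 1.3×10⁻¹⁹ mol/L
[S²⁻] = 3s = 3.8×10⁻¹⁹ mol/L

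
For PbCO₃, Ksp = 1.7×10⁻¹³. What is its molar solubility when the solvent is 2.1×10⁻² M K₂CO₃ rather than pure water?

PbCO₃(s) ⇌ Pb²⁺(aq) + CO₃²⁻(aq)
CO₃²⁻ is already present at 2.1×10⁻² M. If s mol/L of PbCO₃ dissolves, [Pb²⁺] = s while [CO₃²⁻] ≈ 2.1×10⁻² M.
Ksp = [Pb²⁺][CO₃²⁻] = s(2.1×10⁻²)
s = 1.7×10⁻¹³ / (2.1×10⁻²) = 8.1×10⁻¹²
s = 8.1×10⁻¹² M

8.1×10⁻¹² M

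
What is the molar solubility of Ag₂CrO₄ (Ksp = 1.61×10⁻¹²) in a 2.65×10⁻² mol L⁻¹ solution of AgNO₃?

2.29×10⁻⁹ M

Ag₂CrO₄(s) ⇌ 2 Ag⁺(aq) + CrO₄²⁻(aq)
Let s be the solubility of Ag₂CrO₄ here. The common ion gives [Ag⁺] ≈ 2.65×10⁻² mol L⁻¹, and [CrO₄²⁻] = s.
Ksp = [Ag⁺]^2[CrO₄²⁻] = (2.65×10⁻²)^2s
s = 1.61×10⁻¹² / (2.65×10⁻²)^2 = 2.29×10⁻⁹
s = 2.29×10⁻⁹ mol L⁻¹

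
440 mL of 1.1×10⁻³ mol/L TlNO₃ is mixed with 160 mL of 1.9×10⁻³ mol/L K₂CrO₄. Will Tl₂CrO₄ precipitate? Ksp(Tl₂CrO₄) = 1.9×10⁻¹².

Yes

Total volume after mixing = 440 + 160 = 600 mL.
[Tl⁺] = (1.1×10⁻³)(440)/600 = 8.1×10⁻⁴ mol/L
[CrO₄²⁻] = (1.9×10⁻³)(160)/600 = 5.1×10⁻⁴ mol/L
Q = [Tl⁺]^2[CrO₄²⁻] = 3.3×10⁻¹⁰
Q = 3.3×10⁻¹⁰ > Ksp = 1.9×10⁻¹², so the solution is supersaturated and Tl₂CrO₄ precipitates.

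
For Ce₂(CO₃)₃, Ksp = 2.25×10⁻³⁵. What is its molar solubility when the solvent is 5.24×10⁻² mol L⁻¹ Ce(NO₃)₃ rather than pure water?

Ce₂(CO₃)₃(s) ⇌ 2 Ce³⁺(aq) + 3 CO₃²⁻(aq)
Ce³⁺ is already present at 5.24×10⁻² mol L⁻¹. If s mol/L of Ce₂(CO₃)₃ dissolves, [CO₃²⁻] = 3s while [Ce³⁺] ≈ 5.24×10⁻² mol L⁻¹.
Ksp = [Ce³⁺]^2[CO₃²⁻]^3 = (5.24×10⁻²)^2(3s)^3
(3s)^3 = 2.25×10⁻³⁵ / (5.24×10⁻²)^2 = 8.19×10⁻³³
s = 6.72×10⁻¹² mol L⁻¹

6.72×10⁻¹² M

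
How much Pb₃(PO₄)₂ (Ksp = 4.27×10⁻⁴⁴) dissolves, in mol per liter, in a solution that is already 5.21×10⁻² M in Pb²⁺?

8.69×10⁻²¹ M

Pb₃(PO₄)₂(s) ⇌ 3 Pb²⁺(aq) + 2 PO₄³⁻(aq)
Pb²⁺ is already present at 5.21×10⁻² M. If s mol/L of Pb₃(PO₄)₂ dissolves, [PO₄³⁻] = 2s while [Pb²⁺] ≈ 5.21×10⁻² M.
Ksp = [Pb²⁺]^3[PO₄³⁻]^2 = (5.21×10⁻²)^3(2s)^2
(2s)^2 = 4.27×10⁻⁴⁴ / (5.21×10⁻²)^3 = 3.02×10⁻⁴⁰
s = 8.69×10⁻²¹ M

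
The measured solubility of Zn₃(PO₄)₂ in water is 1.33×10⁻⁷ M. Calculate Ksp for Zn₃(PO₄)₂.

Zn₃(PO₄)₂(s) ⇌ 3 Zn²⁺(aq) + 2 PO₄³⁻(aq)
If s mol/L of Zn₃(PO₄)₂ dissolves, [Zn²⁺] = 3s and [PO₄³⁻] = 2s.
Ksp = [Zn²⁺]^3[PO₄³⁻]^2 = (3s)^3 · (2s)^2 = 108s^5
Ksp = 108 × (1.33×10⁻⁷)^5 = 4.49×10⁻³³

Ksp = 4.49×10⁻³³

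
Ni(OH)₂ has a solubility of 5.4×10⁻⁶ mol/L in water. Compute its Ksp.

Ni(OH)₂(s) ⇌ Ni²⁺(aq) + 2 OH⁻(aq)
With molar solubility s: [Ni²⁺] = s, [OH⁻] = 2s.
Ksp = [Ni²⁺][OH⁻]^2 = s · (2s)^2 = 4s^3
Ksp = 4 × (5.4×10⁻⁶)^3 = 6.3×10⁻¹⁶

Ksp = 6.3×10⁻¹⁶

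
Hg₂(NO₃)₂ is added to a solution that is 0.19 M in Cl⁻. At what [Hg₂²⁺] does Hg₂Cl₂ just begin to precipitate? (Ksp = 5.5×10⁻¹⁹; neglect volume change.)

The threshold for precipitation is Q = Ksp.
Hg₂Cl₂(s) ⇌ Hg₂²⁺(aq) + 2 Cl⁻(aq)
Ksp = [Hg₂²⁺][Cl⁻]^2 = [Hg₂²⁺](0.19)^2
[Hg₂²⁺] = 5.5×10⁻¹⁹ / (0.19)^2 = 1.5×10⁻¹⁷
[Hg₂²⁺] = 1.5×10⁻¹⁷ M

1.5×10⁻¹⁷ M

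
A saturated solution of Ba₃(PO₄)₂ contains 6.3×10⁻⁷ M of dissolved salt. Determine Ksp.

Ksp = 1.1×10⁻²⁹

Ba₃(PO₄)₂(s) ⇌ 3 Ba²⁺(aq) + 2 PO₄³⁻(aq)
If s mol/L of Ba₃(PO₄)₂ dissolves, [Ba²⁺] = 3s and [PO₄³⁻] = 2s.
Ksp = [Ba²⁺]^3[PO₄³⁻]^2 = (3s)^3 · (2s)^2 = 108s^5
Ksp = 108 × (6.3×10⁻⁷)^5 = 1.1×10⁻²⁹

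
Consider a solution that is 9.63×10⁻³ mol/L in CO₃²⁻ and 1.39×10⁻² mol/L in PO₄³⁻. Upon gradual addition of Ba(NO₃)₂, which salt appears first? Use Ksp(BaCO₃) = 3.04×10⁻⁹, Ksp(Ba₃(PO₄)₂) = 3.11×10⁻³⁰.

Precipitation of each salt begins when its ion product equals Ksp.
For BaCO₃: [Ba²⁺] = (Ksp/[CO₃²⁻]) = 3.16×10⁻⁷ mol/L
For Ba₃(PO₄)₂: [Ba²⁺] = (Ksp/[PO₄³⁻]^2)^(1/3) = 2.52×10⁻⁹ mol/L
Ba₃(PO₄)₂ requires the lower [Ba²⁺], so it precipitates first.

Ba₃(PO₄)₂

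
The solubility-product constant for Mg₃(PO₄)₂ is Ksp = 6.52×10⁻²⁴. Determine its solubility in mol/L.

Mg₃(PO₄)₂(s) ⇌ 3 Mg²⁺(aq) + 2 PO₄³⁻(aq)
Call the molar solubility s, so that [Mg²⁺] = 3s and [PO₄³⁻] = 2s.
Ksp = [Mg²⁺]^3[PO₄³⁻]^2 = (3s)^3 · (2s)^2 = 108s^5
108s^5 = 6.52×10⁻²⁴  ⇒  s^5 = 6.04×10⁻²⁶
Taking the 5th root, s = 9.04×10⁻⁶ M.

9.04×10⁻⁶ M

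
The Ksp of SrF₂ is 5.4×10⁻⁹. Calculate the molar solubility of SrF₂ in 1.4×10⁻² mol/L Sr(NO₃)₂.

3.1×10⁻⁴ M

SrF₂(s) ⇌ Sr²⁺(aq) + 2 F⁻(aq)
Let s be the solubility of SrF₂ here. The common ion gives [Sr²⁺] ≈ 1.4×10⁻² mol/L, and [F⁻] = 2s.
Ksp = [Sr²⁺][F⁻]^2 = (1.4×10⁻²)(2s)^2
(2s)^2 = 5.4×10⁻⁹ / (1.4×10⁻²) = 3.9×10⁻⁷
s = 3.1×10⁻⁴ mol/L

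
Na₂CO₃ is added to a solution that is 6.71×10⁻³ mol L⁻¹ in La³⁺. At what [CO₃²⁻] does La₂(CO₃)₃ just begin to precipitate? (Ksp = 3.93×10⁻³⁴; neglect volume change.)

2.06×10⁻¹⁰ M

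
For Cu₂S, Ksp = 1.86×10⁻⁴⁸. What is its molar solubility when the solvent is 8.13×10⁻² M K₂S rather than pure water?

Cu₂S(s) ⇌ 2 Cu⁺(aq) + S²⁻(aq)
The solution already contains S²⁻ at 8.13×10⁻² M. Let s be the molar solubility of Cu₂S.
[S²⁻] ≈ 8.13×10⁻² M (common ion dominates); [Cu⁺] = 2s.
Ksp = [Cu⁺]^2[S²⁻] = (2s)^2(8.13×10⁻²)
(2s)^2 = 1.86×10⁻⁴⁸ / (8.13×10⁻²) = 2.29×10⁻⁴⁷
s = 2.39×10⁻²⁴ M

2.39×10⁻²⁴ M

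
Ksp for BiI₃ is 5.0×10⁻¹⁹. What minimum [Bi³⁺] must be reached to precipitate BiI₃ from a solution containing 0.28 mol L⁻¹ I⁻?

2.3×10⁻¹⁷ M

Each salt precipitates once Q = Ksp for that salt.
BiI₃(s) ⇌ Bi³⁺(aq) + 3 I⁻(aq)
Ksp = [Bi³⁺][I⁻]^3 = [Bi³⁺](0.28)^3
[Bi³⁺] = 5.0×10⁻¹⁹ / (0.28)^3 = 2.3×10⁻¹⁷
[Bi³⁺] = 2.3×10⁻¹⁷ mol L⁻¹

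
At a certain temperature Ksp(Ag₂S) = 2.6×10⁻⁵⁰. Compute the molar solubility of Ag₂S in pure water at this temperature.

1.9×10⁻¹⁷ M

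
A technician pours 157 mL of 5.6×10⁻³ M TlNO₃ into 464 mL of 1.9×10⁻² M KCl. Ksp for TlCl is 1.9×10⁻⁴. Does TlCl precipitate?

No

After mixing, V = 157 mL + 464 mL = 621 mL.
[Tl⁺] = (5.6×10⁻³)(157)/621 = 1.4×10⁻³ M
[Cl⁻] = (1.9×10⁻²)(464)/621 = 1.4×10⁻² M
Q = [Tl⁺][Cl⁻] = 2.0×10⁻⁵
Since Q (2.0×10⁻⁵) is less than Ksp (1.9×10⁻⁴), no TlCl precipitates.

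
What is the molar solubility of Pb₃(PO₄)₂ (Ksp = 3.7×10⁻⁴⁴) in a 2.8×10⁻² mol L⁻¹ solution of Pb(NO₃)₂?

2.1×10⁻²⁰ M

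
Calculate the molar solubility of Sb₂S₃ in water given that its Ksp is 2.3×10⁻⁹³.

1.2×10⁻¹⁹ M

Sb₂S₃(s) ⇌ 2 Sb³⁺(aq) + 3 S²⁻(aq)
If s mol/L of Sb₂S₃ dissolves, [Sb³⁺] = 2s and [S²⁻] = 3s.
Ksp = [Sb³⁺]^2[S²⁻]^3 = (2s)^2 · (3s)^3 = 108s^5
108s^5 = 2.3×10⁻⁹³  ⇒  s^5 = 2.1×10⁻⁹⁵
s = (2.1×10⁻⁹⁵)^(1/5) = 1.2×10⁻¹⁹ M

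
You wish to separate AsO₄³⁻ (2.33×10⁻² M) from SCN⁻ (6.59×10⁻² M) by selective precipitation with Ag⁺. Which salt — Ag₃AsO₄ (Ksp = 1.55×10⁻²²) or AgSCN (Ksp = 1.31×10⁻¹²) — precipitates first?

AgSCN

The threshold for precipitation is Q = Ksp.
For Ag₃AsO₄: [Ag⁺] = (Ksp/[AsO₄³⁻])^(1/3) = 1.88×10⁻⁷ M
For AgSCN: [Ag⁺] = (Ksp/[SCN⁻]) = 1.99×10⁻¹¹ M
Since AgSCN needs less Ag⁺ to reach saturation, it precipitates first.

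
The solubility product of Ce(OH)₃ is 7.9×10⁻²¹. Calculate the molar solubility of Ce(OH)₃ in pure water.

4.1×10⁻⁶ M

Ce(OH)₃(s) ⇌ Ce³⁺(aq) + 3 OH⁻(aq)
Let s be the molar solubility. Then [Ce³⁺] = s and [OH⁻] = 3s.
Ksp = [Ce³⁺][OH⁻]^3 = s · (3s)^3 = 27s^4
27s^4 = 7.9×10⁻²¹  ⇒  s^4 = 2.9×10⁻²²
s = (2.9×10⁻²²)^(1/4) = 4.1×10⁻⁶ M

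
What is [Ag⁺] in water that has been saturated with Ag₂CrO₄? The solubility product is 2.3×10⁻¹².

Ag₂CrO₄(s) ⇌ 2 Ag⁺(aq) + CrO₄²⁻(aq)
Call the molar solubility s, so that [Ag⁺] = 2s and [CrO₄²⁻] = s.
Ksp = [Ag⁺]^2[CrO₄²⁻] = (2s)^2 · s = 4s^3 = 2.3×10⁻¹²
s = 8.3×10⁻⁵ mol/L
[Ag⁺] = 2s = 1.7×10⁻⁴ mol/L

1.7×10⁻⁴ M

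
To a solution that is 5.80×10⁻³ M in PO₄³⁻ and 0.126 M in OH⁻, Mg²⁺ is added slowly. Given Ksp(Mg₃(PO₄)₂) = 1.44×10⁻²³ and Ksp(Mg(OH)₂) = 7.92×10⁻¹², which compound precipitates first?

Mg(OH)₂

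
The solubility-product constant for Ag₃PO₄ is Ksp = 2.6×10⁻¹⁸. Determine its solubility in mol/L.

1.8×10⁻⁵ M

Ag₃PO₄(s) ⇌ 3 Ag⁺(aq) + PO₄³⁻(aq)
With molar solubility s: [Ag⁺] = 3s, [PO₄³⁻] = s.
Ksp = [Ag⁺]^3[PO₄³⁻] = (3s)^3 · s = 27s^4
27s^4 = 2.6×10⁻¹⁸  ⇒  s^4 = 9.6×10⁻²⁰
s = 1.8×10⁻⁵ mol L⁻¹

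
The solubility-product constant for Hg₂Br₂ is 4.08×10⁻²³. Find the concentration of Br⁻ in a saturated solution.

Hg₂Br₂(s) ⇌ Hg₂²⁺(aq) + 2 Br⁻(aq)
For each mole of Hg₂Br₂ that dissolves per liter, [Hg₂²⁺] = s and [Br⁻] = 2s; let s denote this solubility.
Ksp = [Hg₂²⁺][Br⁻]^2 = s · (2s)^2 = 4s^3 = 4.08×10⁻²³
s = 2.17×10⁻⁸ mol/L
[Br⁻] = 2s = 4.34×10⁻⁸ mol/L

4.34×10⁻⁸ M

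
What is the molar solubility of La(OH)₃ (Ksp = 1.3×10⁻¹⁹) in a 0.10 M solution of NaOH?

La(OH)₃(s) ⇌ La³⁺(aq) + 3 OH⁻(aq)
OH⁻ is already present at 0.10 M. If s mol/L of La(OH)₃ dissolves, [La³⁺] = s while [OH⁻] ≈ 0.10 M.
Ksp = [La³⁺][OH⁻]^3 = s(0.10)^3
s = 1.3×10⁻¹⁹ / (0.10)^3 = 1.3×10⁻¹⁶
s = 1.3×10⁻¹⁶ M

1.3×10⁻¹⁶ M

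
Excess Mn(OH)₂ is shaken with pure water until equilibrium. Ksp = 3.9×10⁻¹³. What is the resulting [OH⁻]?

Mn(OH)₂(s) ⇌ Mn²⁺(aq) + 2 OH⁻(aq)
With molar solubility s: [Mn²⁺] = s, [OH⁻] = 2s.
Ksp = [Mn²⁺][OH⁻]^2 = s · (2s)^2 = 4s^3 = 3.9×10⁻¹³
s = 4.6×10⁻⁵ mol L⁻¹
[OH⁻] = 2s = 9.2×10⁻⁵ mol L⁻¹

9.2×10⁻⁵ M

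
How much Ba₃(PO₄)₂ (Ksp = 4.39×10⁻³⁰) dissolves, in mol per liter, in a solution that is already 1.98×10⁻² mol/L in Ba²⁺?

3.76×10⁻¹³ M

Ba₃(PO₄)₂(s) ⇌ 3 Ba²⁺(aq) + 2 PO₄³⁻(aq)
Let s be the solubility of Ba₃(PO₄)₂ here. The common ion gives [Ba²⁺] ≈ 1.98×10⁻² mol/L, and [PO₄³⁻] = 2s.
Ksp = [Ba²⁺]^3[PO₄³⁻]^2 = (1.98×10⁻²)^3(2s)^2
(2s)^2 = 4.39×10⁻³⁰ / (1.98×10⁻²)^3 = 5.66×10⁻²⁵
s = 3.76×10⁻¹³ mol/L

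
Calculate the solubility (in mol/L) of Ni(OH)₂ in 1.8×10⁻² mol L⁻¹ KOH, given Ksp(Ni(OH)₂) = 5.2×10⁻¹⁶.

1.6×10⁻¹² M

Ni(OH)₂(s) ⇌ Ni²⁺(aq) + 2 OH⁻(aq)
The solution already contains OH⁻ at 1.8×10⁻² mol L⁻¹. Let s be the molar solubility of Ni(OH)₂.
[OH⁻] ≈ 1.8×10⁻² mol L⁻¹ (common ion dominates); [Ni²⁺] = s.
Ksp = [Ni²⁺][OH⁻]^2 = s(1.8×10⁻²)^2
s = 5.2×10⁻¹⁶ / (1.8×10⁻²)^2 = 1.6×10⁻¹²
s = 1.6×10⁻¹² mol L⁻¹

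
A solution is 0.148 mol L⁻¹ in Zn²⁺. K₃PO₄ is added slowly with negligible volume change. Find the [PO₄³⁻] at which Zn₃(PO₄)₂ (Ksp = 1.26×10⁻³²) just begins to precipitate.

1.97×10⁻¹⁵ M

Precipitation begins when Q = Ksp.
Zn₃(PO₄)₂(s) ⇌ 3 Zn²⁺(aq) + 2 PO₄³⁻(aq)
Ksp = [Zn²⁺]^3[PO₄³⁻]^2 = [PO₄³⁻]^2(0.148)^3
[PO₄³⁻]^2 = 1.26×10⁻³² / (0.148)^3 = 3.89×10⁻³⁰
[PO₄³⁻] = 1.97×10⁻¹⁵ mol L⁻¹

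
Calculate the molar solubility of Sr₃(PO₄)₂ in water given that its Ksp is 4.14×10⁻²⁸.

1.31×10⁻⁶ M

Sr₃(PO₄)₂(s) ⇌ 3 Sr²⁺(aq) + 2 PO₄³⁻(aq)
With molar solubility s: [Sr²⁺] = 3s, [PO₄³⁻] = 2s.
Ksp = [Sr²⁺]^3[PO₄³⁻]^2 = (3s)^3 · (2s)^2 = 108s^5
108s^5 = 4.14×10⁻²⁸  ⇒  s^5 = 3.83×10⁻³⁰
s = (3.83×10⁻³⁰)^(1/5) = 1.31×10⁻⁶ mol/L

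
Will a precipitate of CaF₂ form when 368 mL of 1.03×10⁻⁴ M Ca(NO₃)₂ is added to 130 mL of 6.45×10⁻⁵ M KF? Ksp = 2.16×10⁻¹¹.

Total volume after mixing = 368 + 130 = 498 mL.
[Ca²⁺] = (1.03×10⁻⁴)(368)/498 = 7.61×10⁻⁵ M
[F⁻] = (6.45×10⁻⁵)(130)/498 = 1.68×10⁻⁵ M
Q = [Ca²⁺][F⁻]^2 = 2.16×10⁻¹⁴
Q < Ksp (2.16×10⁻¹⁴ vs 2.16×10⁻¹¹); the solution remains unsaturated and no precipitate forms.

No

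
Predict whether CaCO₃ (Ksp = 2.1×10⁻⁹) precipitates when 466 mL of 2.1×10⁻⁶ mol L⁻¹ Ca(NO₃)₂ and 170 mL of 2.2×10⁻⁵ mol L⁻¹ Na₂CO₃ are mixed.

No

The combined volume is 636 mL.
[Ca²⁺] = (2.1×10⁻⁶)(466)/636 = 1.5×10⁻⁶ mol L⁻¹
[CO₃²⁻] = (2.2×10⁻⁵)(170)/636 = 5.9×10⁻⁶ mol L⁻¹
Q = [Ca²⁺][CO₃²⁻] = 9.0×10⁻¹²
Q = 9.0×10⁻¹² < Ksp = 2.1×10⁻⁹, so the solution is unsaturated and no precipitate forms.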